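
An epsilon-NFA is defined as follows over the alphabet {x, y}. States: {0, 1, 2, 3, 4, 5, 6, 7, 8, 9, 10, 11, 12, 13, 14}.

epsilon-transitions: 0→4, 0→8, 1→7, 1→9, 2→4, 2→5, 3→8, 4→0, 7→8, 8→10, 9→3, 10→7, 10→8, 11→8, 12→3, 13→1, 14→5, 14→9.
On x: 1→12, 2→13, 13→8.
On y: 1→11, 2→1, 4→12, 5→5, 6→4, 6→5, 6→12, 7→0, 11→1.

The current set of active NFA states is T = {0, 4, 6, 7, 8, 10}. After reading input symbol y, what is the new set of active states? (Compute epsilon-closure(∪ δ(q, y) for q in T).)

{0, 3, 4, 5, 7, 8, 10, 12}

4 on y → {12}.
6 on y → {4, 5, 12}.
7 on y → {0}.
No y-transition from 0, 8, 10.
Union after reading y: {0, 4, 5, 12}.
Now take the epsilon-closure:
From 0 via epsilon: add 8.
From 12 via epsilon: add 3.
From 8 via epsilon: add 10.
From 10 via epsilon: add 7.
No new states can be added; the closed set is {0, 3, 4, 5, 7, 8, 10, 12}.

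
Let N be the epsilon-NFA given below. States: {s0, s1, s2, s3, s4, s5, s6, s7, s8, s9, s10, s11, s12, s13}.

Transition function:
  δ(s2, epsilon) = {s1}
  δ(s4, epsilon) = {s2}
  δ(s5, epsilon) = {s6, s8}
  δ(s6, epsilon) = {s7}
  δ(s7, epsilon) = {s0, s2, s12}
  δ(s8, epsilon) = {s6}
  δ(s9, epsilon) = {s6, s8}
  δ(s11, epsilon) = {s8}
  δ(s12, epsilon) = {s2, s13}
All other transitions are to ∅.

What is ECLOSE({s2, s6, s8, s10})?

{s0, s1, s2, s6, s7, s8, s10, s12, s13}

Start with {s2, s6, s8, s10}.
From s2 via epsilon: add s1.
From s6 via epsilon: add s7.
From s7 via epsilon: add s0, s12.
From s12 via epsilon: add s13.
No new states can be added; the closed set is {s0, s1, s2, s6, s7, s8, s10, s12, s13}.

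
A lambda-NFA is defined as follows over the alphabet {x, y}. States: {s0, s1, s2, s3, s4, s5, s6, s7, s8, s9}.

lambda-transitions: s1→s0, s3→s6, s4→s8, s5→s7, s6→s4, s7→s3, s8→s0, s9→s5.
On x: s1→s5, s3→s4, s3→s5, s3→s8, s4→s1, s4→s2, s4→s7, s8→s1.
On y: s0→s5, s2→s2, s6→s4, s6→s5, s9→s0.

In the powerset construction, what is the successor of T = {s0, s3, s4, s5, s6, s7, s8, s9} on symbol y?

{s0, s3, s4, s5, s6, s7, s8}

s0 on y → {s5}.
s6 on y → {s4, s5}.
s9 on y → {s0}.
No y-transition from s3, s4, s5, s7, s8.
Union after reading y: {s0, s4, s5}.
Now take the lambda-closure:
From s4 via lambda: add s8.
From s5 via lambda: add s7.
From s7 via lambda: add s3.
From s3 via lambda: add s6.
No new states can be added; the closed set is {s0, s3, s4, s5, s6, s7, s8}.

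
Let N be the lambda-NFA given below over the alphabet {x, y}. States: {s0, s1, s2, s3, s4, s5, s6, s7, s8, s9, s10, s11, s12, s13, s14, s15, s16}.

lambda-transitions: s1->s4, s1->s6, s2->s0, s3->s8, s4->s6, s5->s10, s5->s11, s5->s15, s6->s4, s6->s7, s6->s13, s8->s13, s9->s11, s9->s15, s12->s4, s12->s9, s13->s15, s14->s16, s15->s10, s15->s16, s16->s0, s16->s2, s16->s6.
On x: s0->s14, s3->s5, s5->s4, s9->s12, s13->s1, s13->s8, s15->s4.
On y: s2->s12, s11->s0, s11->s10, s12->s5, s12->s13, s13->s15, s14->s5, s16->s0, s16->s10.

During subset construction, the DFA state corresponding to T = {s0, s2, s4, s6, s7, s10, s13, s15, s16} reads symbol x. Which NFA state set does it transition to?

s0 on x → {s14}.
s13 on x → {s1, s8}.
s15 on x → {s4}.
No x-transition from s2, s4, s6, s7, s10, s16.
Union after reading x: {s1, s4, s8, s14}.
Now take the lambda-closure:
From s1 via lambda: add s6.
From s8 via lambda: add s13.
From s14 via lambda: add s16.
From s6 via lambda: add s7.
From s13 via lambda: add s15.
From s16 via lambda: add s0, s2.
From s15 via lambda: add s10.
No new states can be added; the closed set is {s0, s1, s2, s4, s6, s7, s8, s10, s13, s14, s15, s16}.

{s0, s1, s2, s4, s6, s7, s8, s10, s13, s14, s15, s16}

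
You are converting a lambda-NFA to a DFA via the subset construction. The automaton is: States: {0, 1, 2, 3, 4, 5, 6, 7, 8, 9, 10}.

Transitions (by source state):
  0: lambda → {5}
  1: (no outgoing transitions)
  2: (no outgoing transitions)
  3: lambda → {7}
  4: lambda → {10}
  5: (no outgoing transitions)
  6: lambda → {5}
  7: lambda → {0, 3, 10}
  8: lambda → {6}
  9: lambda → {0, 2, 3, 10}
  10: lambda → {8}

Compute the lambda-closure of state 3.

{0, 3, 5, 6, 7, 8, 10}

Start with {3}.
From 3 via lambda: add 7.
From 7 via lambda: add 0, 10.
From 0 via lambda: add 5.
From 10 via lambda: add 8.
From 8 via lambda: add 6.
No new states can be added; the closed set is {0, 3, 5, 6, 7, 8, 10}.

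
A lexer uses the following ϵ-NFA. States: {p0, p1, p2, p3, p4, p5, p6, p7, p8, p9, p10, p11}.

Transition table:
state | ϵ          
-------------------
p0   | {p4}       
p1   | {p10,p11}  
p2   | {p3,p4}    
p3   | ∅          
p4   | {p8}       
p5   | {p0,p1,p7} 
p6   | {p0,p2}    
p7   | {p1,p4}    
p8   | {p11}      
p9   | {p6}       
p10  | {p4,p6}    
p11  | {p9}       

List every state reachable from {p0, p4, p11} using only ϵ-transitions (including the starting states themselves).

Start with {p0, p4, p11}.
From p4 via ϵ: add p8.
From p11 via ϵ: add p9.
From p9 via ϵ: add p6.
From p6 via ϵ: add p2.
From p2 via ϵ: add p3.
No new states can be added; the closed set is {p0, p2, p3, p4, p6, p8, p9, p11}.

{p0, p2, p3, p4, p6, p8, p9, p11}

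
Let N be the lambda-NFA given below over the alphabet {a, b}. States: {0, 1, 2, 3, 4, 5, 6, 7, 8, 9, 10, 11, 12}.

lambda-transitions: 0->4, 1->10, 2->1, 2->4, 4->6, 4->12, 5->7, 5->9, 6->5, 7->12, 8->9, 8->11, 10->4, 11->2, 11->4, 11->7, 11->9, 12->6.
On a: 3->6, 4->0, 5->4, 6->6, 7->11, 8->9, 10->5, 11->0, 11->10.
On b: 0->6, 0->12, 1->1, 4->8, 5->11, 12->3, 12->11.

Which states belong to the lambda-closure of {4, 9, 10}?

Start with {4, 9, 10}.
From 4 via lambda: add 6, 12.
From 6 via lambda: add 5.
From 5 via lambda: add 7.
No new states can be added; the closed set is {4, 5, 6, 7, 9, 10, 12}.

{4, 5, 6, 7, 9, 10, 12}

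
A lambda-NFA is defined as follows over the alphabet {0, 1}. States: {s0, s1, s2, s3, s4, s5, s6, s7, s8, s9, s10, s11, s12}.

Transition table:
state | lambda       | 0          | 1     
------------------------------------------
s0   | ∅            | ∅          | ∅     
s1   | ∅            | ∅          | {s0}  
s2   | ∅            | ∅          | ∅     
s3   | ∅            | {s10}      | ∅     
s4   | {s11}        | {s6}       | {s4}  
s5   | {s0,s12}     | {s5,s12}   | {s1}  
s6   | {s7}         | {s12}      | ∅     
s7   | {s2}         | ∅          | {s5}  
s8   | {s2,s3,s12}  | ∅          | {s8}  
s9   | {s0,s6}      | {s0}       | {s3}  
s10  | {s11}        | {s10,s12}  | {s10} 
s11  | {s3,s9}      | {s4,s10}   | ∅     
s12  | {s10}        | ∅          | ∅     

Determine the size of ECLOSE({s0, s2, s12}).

9

Start with {s0, s2, s12}.
From s12 via lambda: add s10.
From s10 via lambda: add s11.
From s11 via lambda: add s3, s9.
From s9 via lambda: add s6.
From s6 via lambda: add s7.
lambda-closure = {s0, s2, s3, s6, s7, s9, s10, s11, s12}, which has 9 states.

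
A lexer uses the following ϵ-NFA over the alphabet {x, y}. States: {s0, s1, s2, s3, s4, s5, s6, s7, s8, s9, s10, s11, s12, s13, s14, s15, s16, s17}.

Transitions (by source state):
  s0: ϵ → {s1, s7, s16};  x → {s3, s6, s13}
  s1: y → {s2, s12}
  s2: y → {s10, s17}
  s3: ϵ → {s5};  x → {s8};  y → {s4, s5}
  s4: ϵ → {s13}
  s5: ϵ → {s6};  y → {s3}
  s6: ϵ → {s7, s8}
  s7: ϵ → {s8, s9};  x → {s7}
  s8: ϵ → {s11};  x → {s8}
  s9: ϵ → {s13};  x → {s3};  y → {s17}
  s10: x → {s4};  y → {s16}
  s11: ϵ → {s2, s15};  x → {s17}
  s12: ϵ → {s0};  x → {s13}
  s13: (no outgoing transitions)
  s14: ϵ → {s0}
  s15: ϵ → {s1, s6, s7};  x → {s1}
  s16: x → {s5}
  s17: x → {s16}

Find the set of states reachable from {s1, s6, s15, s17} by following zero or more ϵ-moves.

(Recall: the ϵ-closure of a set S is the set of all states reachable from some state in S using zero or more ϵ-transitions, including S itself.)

Start with {s1, s6, s15, s17}.
From s6 via ϵ: add s7, s8.
From s7 via ϵ: add s9.
From s8 via ϵ: add s11.
From s9 via ϵ: add s13.
From s11 via ϵ: add s2.
No new states can be added; the closed set is {s1, s2, s6, s7, s8, s9, s11, s13, s15, s17}.

{s1, s2, s6, s7, s8, s9, s11, s13, s15, s17}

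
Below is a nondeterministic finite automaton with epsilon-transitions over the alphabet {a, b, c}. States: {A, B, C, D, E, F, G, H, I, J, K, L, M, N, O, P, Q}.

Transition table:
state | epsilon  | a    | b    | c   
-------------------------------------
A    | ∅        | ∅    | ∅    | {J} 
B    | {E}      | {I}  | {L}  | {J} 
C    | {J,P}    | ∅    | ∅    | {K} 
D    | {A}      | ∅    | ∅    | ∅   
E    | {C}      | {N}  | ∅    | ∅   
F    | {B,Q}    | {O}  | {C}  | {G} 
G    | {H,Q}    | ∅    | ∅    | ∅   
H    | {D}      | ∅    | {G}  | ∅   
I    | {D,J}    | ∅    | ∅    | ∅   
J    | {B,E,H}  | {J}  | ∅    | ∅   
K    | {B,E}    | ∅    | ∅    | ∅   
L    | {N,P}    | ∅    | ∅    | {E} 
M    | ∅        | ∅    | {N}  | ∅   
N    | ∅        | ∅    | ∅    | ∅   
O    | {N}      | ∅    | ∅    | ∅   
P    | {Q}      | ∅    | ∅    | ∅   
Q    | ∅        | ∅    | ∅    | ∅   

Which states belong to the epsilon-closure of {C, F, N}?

Start with {C, F, N}.
From C via epsilon: add J, P.
From F via epsilon: add B, Q.
From B via epsilon: add E.
From J via epsilon: add H.
From H via epsilon: add D.
From D via epsilon: add A.
No new states can be added; the closed set is {A, B, C, D, E, F, H, J, N, P, Q}.

{A, B, C, D, E, F, H, J, N, P, Q}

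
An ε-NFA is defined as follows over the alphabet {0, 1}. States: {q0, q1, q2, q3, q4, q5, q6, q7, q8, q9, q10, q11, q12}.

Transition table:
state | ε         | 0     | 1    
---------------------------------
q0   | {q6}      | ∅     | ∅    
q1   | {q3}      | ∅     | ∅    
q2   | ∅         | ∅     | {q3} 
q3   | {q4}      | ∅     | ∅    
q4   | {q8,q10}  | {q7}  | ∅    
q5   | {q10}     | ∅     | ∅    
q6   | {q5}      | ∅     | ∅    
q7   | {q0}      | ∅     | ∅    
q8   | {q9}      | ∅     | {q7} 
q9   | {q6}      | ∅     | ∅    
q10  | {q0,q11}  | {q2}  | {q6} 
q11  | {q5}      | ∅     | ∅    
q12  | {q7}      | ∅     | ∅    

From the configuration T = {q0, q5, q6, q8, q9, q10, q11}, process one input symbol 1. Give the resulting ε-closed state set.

{q0, q5, q6, q7, q10, q11}

q8 on 1 → {q7}.
q10 on 1 → {q6}.
No 1-transition from q0, q5, q6, q9, q11.
Union after reading 1: {q6, q7}.
Now take the ε-closure:
From q6 via ε: add q5.
From q7 via ε: add q0.
From q5 via ε: add q10.
From q10 via ε: add q11.
No new states can be added; the closed set is {q0, q5, q6, q7, q10, q11}.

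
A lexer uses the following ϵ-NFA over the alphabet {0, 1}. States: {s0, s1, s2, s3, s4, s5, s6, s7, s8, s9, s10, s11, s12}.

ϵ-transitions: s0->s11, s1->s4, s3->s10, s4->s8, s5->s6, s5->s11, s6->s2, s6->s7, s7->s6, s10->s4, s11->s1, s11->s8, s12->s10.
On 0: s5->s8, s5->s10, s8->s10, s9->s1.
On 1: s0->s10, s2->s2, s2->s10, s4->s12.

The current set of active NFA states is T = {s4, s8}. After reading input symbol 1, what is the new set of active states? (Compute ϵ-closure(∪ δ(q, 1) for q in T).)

s4 on 1 → {s12}.
No 1-transition from s8.
Union after reading 1: {s12}.
Now take the ϵ-closure:
From s12 via ϵ: add s10.
From s10 via ϵ: add s4.
From s4 via ϵ: add s8.
No new states can be added; the closed set is {s4, s8, s10, s12}.

{s4, s8, s10, s12}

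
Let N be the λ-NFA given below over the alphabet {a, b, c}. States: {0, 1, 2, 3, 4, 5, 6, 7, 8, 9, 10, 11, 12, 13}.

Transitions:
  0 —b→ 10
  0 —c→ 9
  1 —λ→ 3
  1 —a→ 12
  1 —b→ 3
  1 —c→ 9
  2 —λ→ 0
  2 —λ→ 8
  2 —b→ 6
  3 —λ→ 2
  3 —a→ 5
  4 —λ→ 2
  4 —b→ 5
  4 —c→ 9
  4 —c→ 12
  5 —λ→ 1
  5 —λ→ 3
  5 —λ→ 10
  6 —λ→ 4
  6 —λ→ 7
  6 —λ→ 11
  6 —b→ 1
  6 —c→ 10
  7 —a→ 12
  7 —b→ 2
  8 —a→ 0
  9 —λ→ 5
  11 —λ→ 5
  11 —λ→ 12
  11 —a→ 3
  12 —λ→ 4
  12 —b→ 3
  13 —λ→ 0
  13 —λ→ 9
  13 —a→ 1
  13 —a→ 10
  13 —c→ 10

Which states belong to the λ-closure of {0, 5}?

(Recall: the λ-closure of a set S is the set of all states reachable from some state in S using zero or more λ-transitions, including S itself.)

{0, 1, 2, 3, 5, 8, 10}

Start with {0, 5}.
From 5 via λ: add 1, 3, 10.
From 3 via λ: add 2.
From 2 via λ: add 8.
No new states can be added; the closed set is {0, 1, 2, 3, 5, 8, 10}.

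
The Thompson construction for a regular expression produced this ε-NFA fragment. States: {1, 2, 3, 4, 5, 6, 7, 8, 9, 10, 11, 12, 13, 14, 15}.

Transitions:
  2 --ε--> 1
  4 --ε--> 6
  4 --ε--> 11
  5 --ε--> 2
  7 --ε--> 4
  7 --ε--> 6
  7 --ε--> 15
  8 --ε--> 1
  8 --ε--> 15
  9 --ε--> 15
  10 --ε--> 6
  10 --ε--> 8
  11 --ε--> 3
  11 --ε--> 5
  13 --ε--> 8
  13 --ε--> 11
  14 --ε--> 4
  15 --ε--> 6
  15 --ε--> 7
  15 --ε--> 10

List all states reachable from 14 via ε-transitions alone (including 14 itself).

{1, 2, 3, 4, 5, 6, 11, 14}

Start with {14}.
From 14 via ε: add 4.
From 4 via ε: add 6, 11.
From 11 via ε: add 3, 5.
From 5 via ε: add 2.
From 2 via ε: add 1.
No new states can be added; the closed set is {1, 2, 3, 4, 5, 6, 11, 14}.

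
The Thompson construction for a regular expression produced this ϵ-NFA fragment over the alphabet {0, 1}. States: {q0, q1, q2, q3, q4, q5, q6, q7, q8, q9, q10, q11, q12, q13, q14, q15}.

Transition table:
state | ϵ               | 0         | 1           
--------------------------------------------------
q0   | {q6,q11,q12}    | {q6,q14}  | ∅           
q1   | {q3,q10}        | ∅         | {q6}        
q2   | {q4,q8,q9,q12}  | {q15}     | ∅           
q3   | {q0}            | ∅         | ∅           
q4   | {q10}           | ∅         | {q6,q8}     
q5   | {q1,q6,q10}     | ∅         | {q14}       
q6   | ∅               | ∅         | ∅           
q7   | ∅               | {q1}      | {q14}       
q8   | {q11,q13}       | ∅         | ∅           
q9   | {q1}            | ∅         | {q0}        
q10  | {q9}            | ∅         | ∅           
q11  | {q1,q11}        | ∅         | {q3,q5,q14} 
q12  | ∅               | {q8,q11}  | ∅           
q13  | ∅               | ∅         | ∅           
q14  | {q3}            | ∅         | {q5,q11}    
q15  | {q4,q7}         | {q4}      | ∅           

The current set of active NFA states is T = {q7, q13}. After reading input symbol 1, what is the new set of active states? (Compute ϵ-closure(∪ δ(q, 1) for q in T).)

{q0, q1, q3, q6, q9, q10, q11, q12, q14}

q7 on 1 → {q14}.
No 1-transition from q13.
Union after reading 1: {q14}.
Now take the ϵ-closure:
From q14 via ϵ: add q3.
From q3 via ϵ: add q0.
From q0 via ϵ: add q6, q11, q12.
From q11 via ϵ: add q1.
From q1 via ϵ: add q10.
From q10 via ϵ: add q9.
No new states can be added; the closed set is {q0, q1, q3, q6, q9, q10, q11, q12, q14}.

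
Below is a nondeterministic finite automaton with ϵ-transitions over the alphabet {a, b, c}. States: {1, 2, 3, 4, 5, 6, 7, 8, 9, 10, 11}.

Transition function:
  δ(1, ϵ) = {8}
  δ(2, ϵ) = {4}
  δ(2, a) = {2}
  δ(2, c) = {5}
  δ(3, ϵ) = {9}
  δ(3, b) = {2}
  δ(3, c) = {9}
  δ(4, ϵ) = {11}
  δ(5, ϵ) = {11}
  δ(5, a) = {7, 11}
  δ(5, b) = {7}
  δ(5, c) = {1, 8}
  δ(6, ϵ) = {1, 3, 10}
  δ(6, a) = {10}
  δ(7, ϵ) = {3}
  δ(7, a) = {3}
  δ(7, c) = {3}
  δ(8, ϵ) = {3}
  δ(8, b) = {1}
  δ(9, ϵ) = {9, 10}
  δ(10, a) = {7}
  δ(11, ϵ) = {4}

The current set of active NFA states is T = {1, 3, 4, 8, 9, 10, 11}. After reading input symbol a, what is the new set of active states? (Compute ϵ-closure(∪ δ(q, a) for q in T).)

10 on a → {7}.
No a-transition from 1, 3, 4, 8, 9, 11.
Union after reading a: {7}.
Now take the ϵ-closure:
From 7 via ϵ: add 3.
From 3 via ϵ: add 9.
From 9 via ϵ: add 10.
No new states can be added; the closed set is {3, 7, 9, 10}.

{3, 7, 9, 10}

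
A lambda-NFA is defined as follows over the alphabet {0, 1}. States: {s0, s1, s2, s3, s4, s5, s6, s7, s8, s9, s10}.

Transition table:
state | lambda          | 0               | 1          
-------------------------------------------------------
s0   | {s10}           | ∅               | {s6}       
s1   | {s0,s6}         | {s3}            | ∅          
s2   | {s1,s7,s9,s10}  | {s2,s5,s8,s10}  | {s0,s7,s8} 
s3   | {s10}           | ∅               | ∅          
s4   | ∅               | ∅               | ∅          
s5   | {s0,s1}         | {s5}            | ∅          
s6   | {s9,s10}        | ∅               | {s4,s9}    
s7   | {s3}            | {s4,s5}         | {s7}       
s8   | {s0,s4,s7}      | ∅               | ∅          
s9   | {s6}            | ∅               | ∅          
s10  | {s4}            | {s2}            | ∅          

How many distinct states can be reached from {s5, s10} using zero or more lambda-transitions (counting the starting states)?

Start with {s5, s10}.
From s5 via lambda: add s0, s1.
From s10 via lambda: add s4.
From s1 via lambda: add s6.
From s6 via lambda: add s9.
lambda-closure = {s0, s1, s4, s5, s6, s9, s10}, which has 7 states.

7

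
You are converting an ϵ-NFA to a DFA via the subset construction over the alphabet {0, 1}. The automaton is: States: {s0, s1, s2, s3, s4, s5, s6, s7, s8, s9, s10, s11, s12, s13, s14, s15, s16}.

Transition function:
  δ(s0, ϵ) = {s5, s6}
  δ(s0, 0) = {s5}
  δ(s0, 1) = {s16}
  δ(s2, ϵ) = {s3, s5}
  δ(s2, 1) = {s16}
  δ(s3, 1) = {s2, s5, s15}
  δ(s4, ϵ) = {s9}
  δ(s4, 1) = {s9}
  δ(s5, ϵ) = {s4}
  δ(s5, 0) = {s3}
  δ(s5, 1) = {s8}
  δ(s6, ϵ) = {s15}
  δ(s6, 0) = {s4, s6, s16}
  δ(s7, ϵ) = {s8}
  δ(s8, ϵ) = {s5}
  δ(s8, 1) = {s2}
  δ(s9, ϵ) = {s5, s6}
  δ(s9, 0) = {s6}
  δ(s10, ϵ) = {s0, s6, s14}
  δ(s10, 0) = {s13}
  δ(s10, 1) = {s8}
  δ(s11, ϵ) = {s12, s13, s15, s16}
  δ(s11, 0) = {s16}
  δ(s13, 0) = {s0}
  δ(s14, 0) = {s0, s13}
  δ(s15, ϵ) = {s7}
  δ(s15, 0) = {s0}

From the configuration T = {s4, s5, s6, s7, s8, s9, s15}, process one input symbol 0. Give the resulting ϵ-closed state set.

s5 on 0 → {s3}.
s6 on 0 → {s4, s6, s16}.
s9 on 0 → {s6}.
s15 on 0 → {s0}.
No 0-transition from s4, s7, s8.
Union after reading 0: {s0, s3, s4, s6, s16}.
Now take the ϵ-closure:
From s0 via ϵ: add s5.
From s4 via ϵ: add s9.
From s6 via ϵ: add s15.
From s15 via ϵ: add s7.
From s7 via ϵ: add s8.
No new states can be added; the closed set is {s0, s3, s4, s5, s6, s7, s8, s9, s15, s16}.

{s0, s3, s4, s5, s6, s7, s8, s9, s15, s16}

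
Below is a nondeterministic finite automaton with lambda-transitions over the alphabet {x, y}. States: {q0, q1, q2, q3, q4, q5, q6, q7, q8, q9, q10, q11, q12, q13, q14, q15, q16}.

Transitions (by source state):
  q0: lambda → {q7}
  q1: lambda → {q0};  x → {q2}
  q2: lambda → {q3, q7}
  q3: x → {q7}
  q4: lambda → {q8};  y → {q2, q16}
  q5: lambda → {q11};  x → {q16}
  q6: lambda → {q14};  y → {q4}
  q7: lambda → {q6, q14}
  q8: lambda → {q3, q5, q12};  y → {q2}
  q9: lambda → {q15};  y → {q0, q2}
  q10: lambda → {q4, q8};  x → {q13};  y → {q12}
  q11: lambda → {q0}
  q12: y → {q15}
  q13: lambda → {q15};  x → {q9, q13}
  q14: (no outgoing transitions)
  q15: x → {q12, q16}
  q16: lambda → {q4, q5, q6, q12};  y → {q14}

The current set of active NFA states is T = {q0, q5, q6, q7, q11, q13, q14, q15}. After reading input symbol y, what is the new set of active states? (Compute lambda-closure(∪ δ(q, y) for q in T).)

q6 on y → {q4}.
No y-transition from q0, q5, q7, q11, q13, q14, q15.
Union after reading y: {q4}.
Now take the lambda-closure:
From q4 via lambda: add q8.
From q8 via lambda: add q3, q5, q12.
From q5 via lambda: add q11.
From q11 via lambda: add q0.
From q0 via lambda: add q7.
From q7 via lambda: add q6, q14.
No new states can be added; the closed set is {q0, q3, q4, q5, q6, q7, q8, q11, q12, q14}.

{q0, q3, q4, q5, q6, q7, q8, q11, q12, q14}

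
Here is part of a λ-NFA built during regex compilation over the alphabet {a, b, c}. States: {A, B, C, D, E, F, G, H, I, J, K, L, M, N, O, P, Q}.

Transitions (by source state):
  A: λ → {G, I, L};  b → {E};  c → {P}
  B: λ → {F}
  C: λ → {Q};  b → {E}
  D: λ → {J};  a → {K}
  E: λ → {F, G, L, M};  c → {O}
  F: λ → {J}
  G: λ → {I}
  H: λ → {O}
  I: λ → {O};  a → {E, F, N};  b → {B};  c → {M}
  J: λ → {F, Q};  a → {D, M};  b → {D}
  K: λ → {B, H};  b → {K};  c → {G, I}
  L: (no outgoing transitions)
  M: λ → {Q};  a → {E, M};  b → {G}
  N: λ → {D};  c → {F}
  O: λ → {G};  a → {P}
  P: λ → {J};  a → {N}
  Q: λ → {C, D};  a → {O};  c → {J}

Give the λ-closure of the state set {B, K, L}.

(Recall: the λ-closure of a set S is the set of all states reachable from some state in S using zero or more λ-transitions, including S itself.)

Start with {B, K, L}.
From B via λ: add F.
From K via λ: add H.
From F via λ: add J.
From H via λ: add O.
From J via λ: add Q.
From O via λ: add G.
From G via λ: add I.
From Q via λ: add C, D.
No new states can be added; the closed set is {B, C, D, F, G, H, I, J, K, L, O, Q}.

{B, C, D, F, G, H, I, J, K, L, O, Q}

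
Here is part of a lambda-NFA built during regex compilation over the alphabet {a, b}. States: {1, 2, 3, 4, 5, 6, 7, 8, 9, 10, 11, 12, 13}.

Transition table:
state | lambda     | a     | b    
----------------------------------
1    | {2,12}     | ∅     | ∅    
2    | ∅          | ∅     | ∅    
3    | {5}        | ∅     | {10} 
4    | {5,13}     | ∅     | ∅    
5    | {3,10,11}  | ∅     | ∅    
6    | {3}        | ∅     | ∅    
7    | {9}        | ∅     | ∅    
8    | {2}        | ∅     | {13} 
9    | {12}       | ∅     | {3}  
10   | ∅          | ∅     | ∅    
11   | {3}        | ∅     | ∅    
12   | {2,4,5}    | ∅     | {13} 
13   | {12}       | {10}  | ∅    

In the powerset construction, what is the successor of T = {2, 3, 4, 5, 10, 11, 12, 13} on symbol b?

{2, 3, 4, 5, 10, 11, 12, 13}

3 on b → {10}.
12 on b → {13}.
No b-transition from 2, 4, 5, 10, 11, 13.
Union after reading b: {10, 13}.
Now take the lambda-closure:
From 13 via lambda: add 12.
From 12 via lambda: add 2, 4, 5.
From 5 via lambda: add 3, 11.
No new states can be added; the closed set is {2, 3, 4, 5, 10, 11, 12, 13}.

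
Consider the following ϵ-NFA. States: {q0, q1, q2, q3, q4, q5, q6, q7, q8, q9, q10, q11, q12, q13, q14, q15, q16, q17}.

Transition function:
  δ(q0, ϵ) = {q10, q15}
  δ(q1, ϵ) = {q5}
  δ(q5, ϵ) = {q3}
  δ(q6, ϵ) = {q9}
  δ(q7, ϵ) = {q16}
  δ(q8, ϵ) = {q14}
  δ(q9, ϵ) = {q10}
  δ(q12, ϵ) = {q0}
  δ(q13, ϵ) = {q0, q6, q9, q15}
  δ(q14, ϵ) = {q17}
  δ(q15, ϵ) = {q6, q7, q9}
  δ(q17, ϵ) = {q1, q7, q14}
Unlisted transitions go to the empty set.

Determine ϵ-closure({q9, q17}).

{q1, q3, q5, q7, q9, q10, q14, q16, q17}

Start with {q9, q17}.
From q9 via ϵ: add q10.
From q17 via ϵ: add q1, q7, q14.
From q1 via ϵ: add q5.
From q7 via ϵ: add q16.
From q5 via ϵ: add q3.
No new states can be added; the closed set is {q1, q3, q5, q7, q9, q10, q14, q16, q17}.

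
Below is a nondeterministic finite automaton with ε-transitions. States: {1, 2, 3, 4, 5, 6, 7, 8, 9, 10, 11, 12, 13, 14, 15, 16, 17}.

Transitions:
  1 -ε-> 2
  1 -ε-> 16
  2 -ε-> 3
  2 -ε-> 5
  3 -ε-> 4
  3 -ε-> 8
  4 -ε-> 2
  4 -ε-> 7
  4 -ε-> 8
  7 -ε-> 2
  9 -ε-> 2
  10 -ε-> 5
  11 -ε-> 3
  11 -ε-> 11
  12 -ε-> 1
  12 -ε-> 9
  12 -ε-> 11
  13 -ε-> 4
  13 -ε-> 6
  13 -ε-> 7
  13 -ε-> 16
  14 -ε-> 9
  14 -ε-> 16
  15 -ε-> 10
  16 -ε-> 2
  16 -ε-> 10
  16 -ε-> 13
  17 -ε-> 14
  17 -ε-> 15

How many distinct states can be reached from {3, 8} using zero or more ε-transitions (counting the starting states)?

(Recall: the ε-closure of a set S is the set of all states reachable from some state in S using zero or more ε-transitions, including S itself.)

Start with {3, 8}.
From 3 via ε: add 4.
From 4 via ε: add 2, 7.
From 2 via ε: add 5.
ε-closure = {2, 3, 4, 5, 7, 8}, which has 6 states.

6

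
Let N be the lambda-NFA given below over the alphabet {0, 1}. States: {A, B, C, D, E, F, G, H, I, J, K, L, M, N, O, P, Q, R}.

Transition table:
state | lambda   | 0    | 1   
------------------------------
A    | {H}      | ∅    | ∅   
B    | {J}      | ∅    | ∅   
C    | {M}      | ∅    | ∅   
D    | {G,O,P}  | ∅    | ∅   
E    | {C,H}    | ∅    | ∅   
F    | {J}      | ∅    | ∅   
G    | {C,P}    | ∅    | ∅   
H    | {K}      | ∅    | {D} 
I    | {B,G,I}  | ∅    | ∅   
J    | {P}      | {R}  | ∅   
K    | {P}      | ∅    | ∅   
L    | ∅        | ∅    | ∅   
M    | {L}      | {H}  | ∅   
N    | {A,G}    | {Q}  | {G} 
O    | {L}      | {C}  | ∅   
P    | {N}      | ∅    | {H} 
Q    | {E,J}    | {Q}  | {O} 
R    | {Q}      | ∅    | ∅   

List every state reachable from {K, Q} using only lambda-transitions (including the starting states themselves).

Start with {K, Q}.
From K via lambda: add P.
From Q via lambda: add E, J.
From E via lambda: add C, H.
From P via lambda: add N.
From C via lambda: add M.
From N via lambda: add A, G.
From M via lambda: add L.
No new states can be added; the closed set is {A, C, E, G, H, J, K, L, M, N, P, Q}.

{A, C, E, G, H, J, K, L, M, N, P, Q}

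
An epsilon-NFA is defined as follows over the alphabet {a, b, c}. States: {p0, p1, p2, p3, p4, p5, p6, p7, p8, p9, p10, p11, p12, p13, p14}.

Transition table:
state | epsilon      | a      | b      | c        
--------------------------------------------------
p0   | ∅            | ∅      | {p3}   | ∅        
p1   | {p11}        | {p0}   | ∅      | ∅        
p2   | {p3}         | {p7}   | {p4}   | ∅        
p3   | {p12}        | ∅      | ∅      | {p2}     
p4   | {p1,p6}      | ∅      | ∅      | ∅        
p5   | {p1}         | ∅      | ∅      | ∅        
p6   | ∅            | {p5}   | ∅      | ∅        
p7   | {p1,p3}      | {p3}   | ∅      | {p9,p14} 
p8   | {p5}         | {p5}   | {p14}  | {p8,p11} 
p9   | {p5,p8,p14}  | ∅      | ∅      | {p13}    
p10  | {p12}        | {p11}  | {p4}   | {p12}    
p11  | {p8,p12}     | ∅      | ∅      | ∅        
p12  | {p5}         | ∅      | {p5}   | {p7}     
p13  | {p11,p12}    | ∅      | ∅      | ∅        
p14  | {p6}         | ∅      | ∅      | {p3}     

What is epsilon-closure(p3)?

{p1, p3, p5, p8, p11, p12}

Start with {p3}.
From p3 via epsilon: add p12.
From p12 via epsilon: add p5.
From p5 via epsilon: add p1.
From p1 via epsilon: add p11.
From p11 via epsilon: add p8.
No new states can be added; the closed set is {p1, p3, p5, p8, p11, p12}.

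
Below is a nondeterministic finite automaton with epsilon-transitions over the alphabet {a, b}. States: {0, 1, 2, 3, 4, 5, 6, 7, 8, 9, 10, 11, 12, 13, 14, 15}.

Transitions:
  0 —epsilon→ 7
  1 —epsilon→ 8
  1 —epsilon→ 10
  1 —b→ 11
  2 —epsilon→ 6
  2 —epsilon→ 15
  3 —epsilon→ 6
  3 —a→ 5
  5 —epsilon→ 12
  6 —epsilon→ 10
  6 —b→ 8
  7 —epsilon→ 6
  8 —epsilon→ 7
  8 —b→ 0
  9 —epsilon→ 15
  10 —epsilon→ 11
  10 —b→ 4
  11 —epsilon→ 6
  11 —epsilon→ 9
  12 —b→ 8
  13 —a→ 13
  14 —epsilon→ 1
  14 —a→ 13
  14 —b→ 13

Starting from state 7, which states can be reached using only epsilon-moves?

Start with {7}.
From 7 via epsilon: add 6.
From 6 via epsilon: add 10.
From 10 via epsilon: add 11.
From 11 via epsilon: add 9.
From 9 via epsilon: add 15.
No new states can be added; the closed set is {6, 7, 9, 10, 11, 15}.

{6, 7, 9, 10, 11, 15}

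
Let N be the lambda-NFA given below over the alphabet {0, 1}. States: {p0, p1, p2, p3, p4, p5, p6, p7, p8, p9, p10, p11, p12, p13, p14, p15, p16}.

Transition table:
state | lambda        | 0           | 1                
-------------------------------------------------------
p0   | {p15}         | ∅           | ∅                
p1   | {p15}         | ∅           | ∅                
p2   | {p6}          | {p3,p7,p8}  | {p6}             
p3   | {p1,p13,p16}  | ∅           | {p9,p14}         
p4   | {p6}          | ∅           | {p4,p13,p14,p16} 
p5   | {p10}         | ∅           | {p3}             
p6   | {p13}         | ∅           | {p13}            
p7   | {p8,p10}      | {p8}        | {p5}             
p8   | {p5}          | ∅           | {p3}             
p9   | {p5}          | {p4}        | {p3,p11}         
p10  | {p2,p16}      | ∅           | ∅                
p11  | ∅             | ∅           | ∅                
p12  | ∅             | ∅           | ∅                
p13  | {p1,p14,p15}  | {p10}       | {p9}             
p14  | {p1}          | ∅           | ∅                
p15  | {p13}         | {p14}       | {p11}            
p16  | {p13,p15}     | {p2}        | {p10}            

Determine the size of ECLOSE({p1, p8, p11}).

11

Start with {p1, p8, p11}.
From p1 via lambda: add p15.
From p8 via lambda: add p5.
From p5 via lambda: add p10.
From p15 via lambda: add p13.
From p10 via lambda: add p2, p16.
From p13 via lambda: add p14.
From p2 via lambda: add p6.
lambda-closure = {p1, p2, p5, p6, p8, p10, p11, p13, p14, p15, p16}, which has 11 states.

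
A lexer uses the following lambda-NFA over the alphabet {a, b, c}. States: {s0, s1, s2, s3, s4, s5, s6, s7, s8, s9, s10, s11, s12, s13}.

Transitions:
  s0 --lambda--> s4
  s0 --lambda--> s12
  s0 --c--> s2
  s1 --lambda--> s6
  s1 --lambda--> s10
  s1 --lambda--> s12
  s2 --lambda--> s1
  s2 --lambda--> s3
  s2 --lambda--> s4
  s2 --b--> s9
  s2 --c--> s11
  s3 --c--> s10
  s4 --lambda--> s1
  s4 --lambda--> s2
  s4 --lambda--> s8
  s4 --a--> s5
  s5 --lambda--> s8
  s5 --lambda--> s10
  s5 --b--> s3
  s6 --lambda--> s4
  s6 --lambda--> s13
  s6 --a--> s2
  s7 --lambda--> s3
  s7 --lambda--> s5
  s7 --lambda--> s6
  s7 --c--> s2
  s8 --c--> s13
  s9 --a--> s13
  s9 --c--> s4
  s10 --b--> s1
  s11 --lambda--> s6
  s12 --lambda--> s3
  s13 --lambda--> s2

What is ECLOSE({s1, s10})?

{s1, s2, s3, s4, s6, s8, s10, s12, s13}

Start with {s1, s10}.
From s1 via lambda: add s6, s12.
From s6 via lambda: add s4, s13.
From s12 via lambda: add s3.
From s4 via lambda: add s2, s8.
No new states can be added; the closed set is {s1, s2, s3, s4, s6, s8, s10, s12, s13}.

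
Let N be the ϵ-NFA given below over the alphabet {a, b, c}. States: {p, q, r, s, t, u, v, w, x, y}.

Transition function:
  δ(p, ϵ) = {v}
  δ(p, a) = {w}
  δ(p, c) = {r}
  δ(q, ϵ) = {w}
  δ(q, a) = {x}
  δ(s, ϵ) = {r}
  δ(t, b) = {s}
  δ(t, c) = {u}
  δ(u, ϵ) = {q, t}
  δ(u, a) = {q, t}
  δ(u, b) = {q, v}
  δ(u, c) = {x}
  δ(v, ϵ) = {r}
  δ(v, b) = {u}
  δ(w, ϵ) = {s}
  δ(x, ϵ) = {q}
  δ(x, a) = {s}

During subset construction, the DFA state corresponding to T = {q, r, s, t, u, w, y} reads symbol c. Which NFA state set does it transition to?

{q, r, s, t, u, w, x}

t on c → {u}.
u on c → {x}.
No c-transition from q, r, s, w, y.
Union after reading c: {u, x}.
Now take the ϵ-closure:
From u via ϵ: add q, t.
From q via ϵ: add w.
From w via ϵ: add s.
From s via ϵ: add r.
No new states can be added; the closed set is {q, r, s, t, u, w, x}.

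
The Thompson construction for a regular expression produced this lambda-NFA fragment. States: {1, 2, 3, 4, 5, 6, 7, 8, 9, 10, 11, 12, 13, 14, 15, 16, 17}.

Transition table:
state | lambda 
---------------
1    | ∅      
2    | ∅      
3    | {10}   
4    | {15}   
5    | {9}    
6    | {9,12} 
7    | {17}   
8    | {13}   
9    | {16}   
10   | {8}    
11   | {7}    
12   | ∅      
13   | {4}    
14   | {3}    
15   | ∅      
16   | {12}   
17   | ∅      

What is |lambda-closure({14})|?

Start with {14}.
From 14 via lambda: add 3.
From 3 via lambda: add 10.
From 10 via lambda: add 8.
From 8 via lambda: add 13.
From 13 via lambda: add 4.
From 4 via lambda: add 15.
lambda-closure = {3, 4, 8, 10, 13, 14, 15}, which has 7 states.

7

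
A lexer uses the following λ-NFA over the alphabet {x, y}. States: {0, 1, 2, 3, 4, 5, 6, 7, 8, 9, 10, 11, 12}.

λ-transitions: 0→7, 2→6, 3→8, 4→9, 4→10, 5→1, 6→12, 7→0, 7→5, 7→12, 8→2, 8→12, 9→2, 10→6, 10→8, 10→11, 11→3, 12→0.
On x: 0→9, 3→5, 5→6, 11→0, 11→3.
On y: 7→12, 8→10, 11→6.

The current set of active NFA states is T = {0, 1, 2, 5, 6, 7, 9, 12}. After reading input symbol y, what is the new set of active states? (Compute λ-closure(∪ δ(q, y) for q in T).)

7 on y → {12}.
No y-transition from 0, 1, 2, 5, 6, 9, 12.
Union after reading y: {12}.
Now take the λ-closure:
From 12 via λ: add 0.
From 0 via λ: add 7.
From 7 via λ: add 5.
From 5 via λ: add 1.
No new states can be added; the closed set is {0, 1, 5, 7, 12}.

{0, 1, 5, 7, 12}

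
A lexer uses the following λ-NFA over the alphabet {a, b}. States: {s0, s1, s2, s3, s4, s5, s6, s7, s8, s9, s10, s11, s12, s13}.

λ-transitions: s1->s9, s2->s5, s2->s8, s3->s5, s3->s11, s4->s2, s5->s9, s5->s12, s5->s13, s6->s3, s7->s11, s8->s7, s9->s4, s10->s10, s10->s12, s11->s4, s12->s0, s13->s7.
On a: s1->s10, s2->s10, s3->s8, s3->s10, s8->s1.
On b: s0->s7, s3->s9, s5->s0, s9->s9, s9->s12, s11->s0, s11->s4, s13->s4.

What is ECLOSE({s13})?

{s0, s2, s4, s5, s7, s8, s9, s11, s12, s13}

Start with {s13}.
From s13 via λ: add s7.
From s7 via λ: add s11.
From s11 via λ: add s4.
From s4 via λ: add s2.
From s2 via λ: add s5, s8.
From s5 via λ: add s9, s12.
From s12 via λ: add s0.
No new states can be added; the closed set is {s0, s2, s4, s5, s7, s8, s9, s11, s12, s13}.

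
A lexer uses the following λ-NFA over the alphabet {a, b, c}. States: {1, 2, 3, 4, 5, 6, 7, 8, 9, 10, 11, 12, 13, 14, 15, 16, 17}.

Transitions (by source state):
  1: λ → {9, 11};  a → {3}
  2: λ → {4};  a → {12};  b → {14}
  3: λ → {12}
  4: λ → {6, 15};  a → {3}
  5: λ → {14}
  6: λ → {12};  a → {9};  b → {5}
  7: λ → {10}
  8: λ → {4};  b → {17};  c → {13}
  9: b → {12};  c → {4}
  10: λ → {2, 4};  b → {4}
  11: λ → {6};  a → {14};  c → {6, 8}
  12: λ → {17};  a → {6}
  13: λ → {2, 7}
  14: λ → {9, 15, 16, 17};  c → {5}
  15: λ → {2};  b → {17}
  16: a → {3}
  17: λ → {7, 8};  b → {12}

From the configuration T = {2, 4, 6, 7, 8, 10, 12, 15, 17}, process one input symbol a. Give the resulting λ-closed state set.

2 on a → {12}.
4 on a → {3}.
6 on a → {9}.
12 on a → {6}.
No a-transition from 7, 8, 10, 15, 17.
Union after reading a: {3, 6, 9, 12}.
Now take the λ-closure:
From 12 via λ: add 17.
From 17 via λ: add 7, 8.
From 7 via λ: add 10.
From 8 via λ: add 4.
From 4 via λ: add 15.
From 10 via λ: add 2.
No new states can be added; the closed set is {2, 3, 4, 6, 7, 8, 9, 10, 12, 15, 17}.

{2, 3, 4, 6, 7, 8, 9, 10, 12, 15, 17}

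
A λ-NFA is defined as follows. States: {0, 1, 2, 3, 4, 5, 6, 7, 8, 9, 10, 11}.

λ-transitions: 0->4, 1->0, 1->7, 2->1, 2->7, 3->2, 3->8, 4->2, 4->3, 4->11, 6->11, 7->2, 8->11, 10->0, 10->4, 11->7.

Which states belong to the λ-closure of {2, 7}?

Start with {2, 7}.
From 2 via λ: add 1.
From 1 via λ: add 0.
From 0 via λ: add 4.
From 4 via λ: add 3, 11.
From 3 via λ: add 8.
No new states can be added; the closed set is {0, 1, 2, 3, 4, 7, 8, 11}.

{0, 1, 2, 3, 4, 7, 8, 11}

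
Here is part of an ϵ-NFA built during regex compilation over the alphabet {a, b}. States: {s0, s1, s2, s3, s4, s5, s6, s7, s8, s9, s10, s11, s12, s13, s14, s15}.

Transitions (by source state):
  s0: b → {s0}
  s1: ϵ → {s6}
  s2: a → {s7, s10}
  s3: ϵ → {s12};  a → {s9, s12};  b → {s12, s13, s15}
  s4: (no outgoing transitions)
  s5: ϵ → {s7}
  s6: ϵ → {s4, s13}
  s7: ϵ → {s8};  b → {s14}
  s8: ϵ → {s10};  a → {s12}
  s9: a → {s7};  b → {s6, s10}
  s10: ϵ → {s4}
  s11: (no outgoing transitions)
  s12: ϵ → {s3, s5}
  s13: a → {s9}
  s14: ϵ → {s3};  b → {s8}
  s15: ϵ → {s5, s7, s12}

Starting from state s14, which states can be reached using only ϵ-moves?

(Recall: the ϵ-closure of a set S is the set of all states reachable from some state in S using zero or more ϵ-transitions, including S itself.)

Start with {s14}.
From s14 via ϵ: add s3.
From s3 via ϵ: add s12.
From s12 via ϵ: add s5.
From s5 via ϵ: add s7.
From s7 via ϵ: add s8.
From s8 via ϵ: add s10.
From s10 via ϵ: add s4.
No new states can be added; the closed set is {s3, s4, s5, s7, s8, s10, s12, s14}.

{s3, s4, s5, s7, s8, s10, s12, s14}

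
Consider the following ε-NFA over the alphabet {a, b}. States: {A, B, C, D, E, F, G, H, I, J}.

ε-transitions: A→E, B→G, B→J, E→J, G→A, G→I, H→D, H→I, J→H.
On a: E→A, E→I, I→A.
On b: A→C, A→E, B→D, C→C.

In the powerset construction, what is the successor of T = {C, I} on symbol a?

I on a → {A}.
No a-transition from C.
Union after reading a: {A}.
Now take the ε-closure:
From A via ε: add E.
From E via ε: add J.
From J via ε: add H.
From H via ε: add D, I.
No new states can be added; the closed set is {A, D, E, H, I, J}.

{A, D, E, H, I, J}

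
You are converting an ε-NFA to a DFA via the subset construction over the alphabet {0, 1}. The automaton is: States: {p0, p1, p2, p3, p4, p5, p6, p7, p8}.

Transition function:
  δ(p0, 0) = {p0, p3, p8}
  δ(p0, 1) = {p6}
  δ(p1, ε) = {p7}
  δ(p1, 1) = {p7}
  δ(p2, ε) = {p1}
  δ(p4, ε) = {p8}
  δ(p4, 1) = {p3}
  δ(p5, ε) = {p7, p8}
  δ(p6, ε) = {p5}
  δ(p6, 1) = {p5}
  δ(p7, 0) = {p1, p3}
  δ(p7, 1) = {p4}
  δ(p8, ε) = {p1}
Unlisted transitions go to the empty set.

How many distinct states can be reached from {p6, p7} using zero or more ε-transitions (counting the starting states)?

5

Start with {p6, p7}.
From p6 via ε: add p5.
From p5 via ε: add p8.
From p8 via ε: add p1.
ε-closure = {p1, p5, p6, p7, p8}, which has 5 states.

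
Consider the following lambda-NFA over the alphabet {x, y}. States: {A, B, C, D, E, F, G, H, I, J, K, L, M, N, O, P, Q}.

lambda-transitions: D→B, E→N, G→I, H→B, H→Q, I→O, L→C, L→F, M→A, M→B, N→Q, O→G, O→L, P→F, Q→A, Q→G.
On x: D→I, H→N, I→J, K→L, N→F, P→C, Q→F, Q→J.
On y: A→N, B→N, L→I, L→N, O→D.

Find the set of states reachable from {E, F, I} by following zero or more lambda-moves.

{A, C, E, F, G, I, L, N, O, Q}

Start with {E, F, I}.
From E via lambda: add N.
From I via lambda: add O.
From N via lambda: add Q.
From O via lambda: add G, L.
From L via lambda: add C.
From Q via lambda: add A.
No new states can be added; the closed set is {A, C, E, F, G, I, L, N, O, Q}.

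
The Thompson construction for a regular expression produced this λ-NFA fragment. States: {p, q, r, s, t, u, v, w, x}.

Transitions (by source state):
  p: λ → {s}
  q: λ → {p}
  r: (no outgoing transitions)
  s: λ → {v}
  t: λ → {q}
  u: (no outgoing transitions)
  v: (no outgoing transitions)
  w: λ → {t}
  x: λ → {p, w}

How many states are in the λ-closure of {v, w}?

6

Start with {v, w}.
From w via λ: add t.
From t via λ: add q.
From q via λ: add p.
From p via λ: add s.
λ-closure = {p, q, s, t, v, w}, which has 6 states.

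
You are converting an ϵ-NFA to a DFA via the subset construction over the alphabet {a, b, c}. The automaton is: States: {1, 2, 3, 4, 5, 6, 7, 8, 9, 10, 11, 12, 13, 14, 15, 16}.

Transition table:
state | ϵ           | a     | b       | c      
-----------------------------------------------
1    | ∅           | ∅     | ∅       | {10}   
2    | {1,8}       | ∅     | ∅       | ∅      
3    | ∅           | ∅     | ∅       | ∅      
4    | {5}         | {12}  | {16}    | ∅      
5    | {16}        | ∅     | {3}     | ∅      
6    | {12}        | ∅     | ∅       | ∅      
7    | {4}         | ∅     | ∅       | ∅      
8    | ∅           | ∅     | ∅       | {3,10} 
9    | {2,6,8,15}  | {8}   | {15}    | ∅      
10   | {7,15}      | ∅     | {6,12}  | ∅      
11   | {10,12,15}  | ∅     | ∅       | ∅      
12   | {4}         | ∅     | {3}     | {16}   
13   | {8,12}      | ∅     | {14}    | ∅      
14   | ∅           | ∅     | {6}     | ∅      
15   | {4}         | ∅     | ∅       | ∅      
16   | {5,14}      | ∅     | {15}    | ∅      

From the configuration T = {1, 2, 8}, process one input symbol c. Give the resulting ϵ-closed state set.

{3, 4, 5, 7, 10, 14, 15, 16}

1 on c → {10}.
8 on c → {3, 10}.
No c-transition from 2.
Union after reading c: {3, 10}.
Now take the ϵ-closure:
From 10 via ϵ: add 7, 15.
From 7 via ϵ: add 4.
From 4 via ϵ: add 5.
From 5 via ϵ: add 16.
From 16 via ϵ: add 14.
No new states can be added; the closed set is {3, 4, 5, 7, 10, 14, 15, 16}.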